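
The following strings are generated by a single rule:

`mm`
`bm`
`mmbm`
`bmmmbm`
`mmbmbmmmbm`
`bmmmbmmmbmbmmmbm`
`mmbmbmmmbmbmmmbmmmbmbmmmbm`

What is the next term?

bmmmbmmmbmbmmmbmmmbmbmmmbmbmmmbmmmbmbmmmbm

This is a Fibonacci-style word recurrence s(k) = s(k−2)·s(k−1): e.g. mm·bm = mmbm.
The next term joins bmmmbmmmbmbmmmbm and mmbmbmmmbmbmmmbmmmbmbmmmbm.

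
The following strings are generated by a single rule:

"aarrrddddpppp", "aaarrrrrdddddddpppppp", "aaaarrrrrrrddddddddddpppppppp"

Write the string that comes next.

aaaaarrrrrrrrrdddddddddddddpppppppppp

Reading off run lengths: a runs 2, 3, 4; r runs 3, 5, 7; d runs 4, 7, 10; p runs 4, 6, 8 — each is linear in n (n = 1, 2, …).
Setting n = 4 gives 5, 9, 13, 10 characters in each block.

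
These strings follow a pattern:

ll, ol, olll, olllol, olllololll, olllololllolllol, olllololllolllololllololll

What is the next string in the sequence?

From term 3 onward, concatenate the last term with the second-to-last: ol·ll = olll, olll·ol = olllol, …
Continuing: olllololllolllololllololll · olllololllolllol gives term 8.

olllololllolllololllololllolllololllolllol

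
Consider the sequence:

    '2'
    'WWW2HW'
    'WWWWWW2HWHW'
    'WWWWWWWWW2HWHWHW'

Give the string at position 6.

WWWWWWWWWWWWWWW2HWHWHWHWHW

Every step adds WWW to the front and HW to the end of the previous string.
From WWWWWWWWW2HWHWHW, 2 further steps: WWWWWWWWW2HWHWHW → WWWWWWWWWWWW2HWHWHWHW → (answer).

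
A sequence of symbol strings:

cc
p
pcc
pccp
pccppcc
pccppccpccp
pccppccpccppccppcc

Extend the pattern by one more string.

pccppccpccppccppccpccppccpccp

This is a Fibonacci-style word recurrence s(k) = s(k−1)·s(k−2): e.g. p·cc = pcc.
So term 8 is pccppccpccppccppcc·pccppccpccp.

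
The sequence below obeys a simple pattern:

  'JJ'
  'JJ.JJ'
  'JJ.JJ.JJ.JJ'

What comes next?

Every step duplicates the string with '.' between the halves.
So the next term is two copies of JJ.JJ.JJ.JJ with '.' between the halves.

JJ.JJ.JJ.JJ.JJ.JJ.JJ.JJ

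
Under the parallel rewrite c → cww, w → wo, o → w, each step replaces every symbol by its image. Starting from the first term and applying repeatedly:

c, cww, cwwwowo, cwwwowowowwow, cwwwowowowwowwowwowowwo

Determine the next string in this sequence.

cwwwowowowwowwowwowowwowowwowowwowwowow

Replace each of the 23 characters of cwwwowowowwowwowwowowwo in place — cww wo wo wo w wo w wo w wo wo w wo wo w wo wo w wo w wo wo w — and concatenate.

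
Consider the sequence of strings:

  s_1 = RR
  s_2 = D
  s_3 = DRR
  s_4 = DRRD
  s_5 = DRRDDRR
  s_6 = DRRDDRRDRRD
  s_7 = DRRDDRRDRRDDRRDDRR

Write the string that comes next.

Each term (from the third on) is the previous term followed by the one before it: term 3 = D·RR = DRR.
Continuing: DRRDDRRDRRDDRRDDRR · DRRDDRRDRRD gives term 8.

DRRDDRRDRRDDRRDDRRDRRDDRRDRRD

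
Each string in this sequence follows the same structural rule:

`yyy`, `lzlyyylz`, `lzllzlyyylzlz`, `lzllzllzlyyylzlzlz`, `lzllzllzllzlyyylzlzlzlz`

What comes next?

s(k+1) = lzl·s(k)·lz, so each term gains lzl as a prefix and lz as a suffix.
Applying this once more to lzllzllzllzlyyylzlzlzlz:

lzllzllzllzllzlyyylzlzlzlzlz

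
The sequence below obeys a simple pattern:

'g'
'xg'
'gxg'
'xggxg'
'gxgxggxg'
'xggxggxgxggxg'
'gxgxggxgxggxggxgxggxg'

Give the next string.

From term 3 onward, concatenate the second-to-last term with the last: g·xg = gxg, xg·gxg = xggxg, …
So term 8 is xggxggxgxggxg·gxgxggxgxggxggxgxggxg.

xggxggxgxggxggxgxggxgxggxggxgxggxg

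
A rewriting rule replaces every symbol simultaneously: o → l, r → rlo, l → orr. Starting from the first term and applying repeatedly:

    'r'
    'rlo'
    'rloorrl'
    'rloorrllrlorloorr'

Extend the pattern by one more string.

Applying the rule to each of the 17 symbols of rloorrllrlorloorr gives the pieces rlo orr l l rlo rlo orr orr rlo orr l rlo orr l l rlo rlo, which concatenate to the answer.

rloorrllrlorloorrorrrloorrlrloorrllrlorlo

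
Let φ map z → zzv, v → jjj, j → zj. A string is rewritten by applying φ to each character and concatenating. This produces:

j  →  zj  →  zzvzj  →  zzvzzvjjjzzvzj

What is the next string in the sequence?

Replace each of the 14 characters of zzvzzvjjjzzvzj in place — zzv zzv jjj zzv zzv jjj zj zj zj zzv zzv jjj zzv zj — and concatenate.

zzvzzvjjjzzvzzvjjjzjzjzjzzvzzvjjjzzvzj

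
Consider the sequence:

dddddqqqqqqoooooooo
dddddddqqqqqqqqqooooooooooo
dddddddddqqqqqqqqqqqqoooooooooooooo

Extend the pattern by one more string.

Term n consists of 2n+1 d's, followed by 3n q's, followed by 3n+2 o's, where the shown terms are n = 2, 3, 4.
Setting n = 5 gives 11, 15, 17 characters in each block.

dddddddddddqqqqqqqqqqqqqqqooooooooooooooooo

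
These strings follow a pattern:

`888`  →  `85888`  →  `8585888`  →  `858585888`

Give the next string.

The strings grow by a fixed prefix 85 each time.
One more step from 858585888 gives the answer.

85858585888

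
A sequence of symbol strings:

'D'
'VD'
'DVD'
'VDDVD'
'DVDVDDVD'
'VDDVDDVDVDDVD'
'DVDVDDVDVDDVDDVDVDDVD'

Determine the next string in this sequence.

Each term (from the third on) is the two preceding terms concatenated in order: term 3 = D·VD = DVD.
So term 8 is VDDVDDVDVDDVD·DVDVDDVDVDDVDDVDVDDVD.

VDDVDDVDVDDVDDVDVDDVDVDDVDDVDVDDVD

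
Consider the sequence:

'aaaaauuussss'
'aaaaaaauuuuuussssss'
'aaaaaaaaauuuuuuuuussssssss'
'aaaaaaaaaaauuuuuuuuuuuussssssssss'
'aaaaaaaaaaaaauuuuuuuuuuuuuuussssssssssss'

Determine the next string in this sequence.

aaaaaaaaaaaaaaauuuuuuuuuuuuuuuuuussssssssssssss

The n-th term is 2n+3 a's then 3n u's then 2n+2 s's (n = 1, 2, …).
At n = 6 the blocks have lengths 15, 18, 14.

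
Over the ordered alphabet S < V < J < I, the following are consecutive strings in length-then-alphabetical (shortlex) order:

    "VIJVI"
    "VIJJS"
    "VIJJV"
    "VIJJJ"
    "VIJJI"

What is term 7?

VIJIV

Continuing the enumeration 2 steps past VIJJI: VIJJI → VIJIS → (answer).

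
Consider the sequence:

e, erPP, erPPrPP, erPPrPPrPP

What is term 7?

erPPrPPrPPrPPrPPrPP

Every step adds rPP to the end: s(k+1) = s(k)·rPP.
From erPPrPPrPP, 3 further steps: erPPrPPrPP → erPPrPPrPPrPP → erPPrPPrPPrPPrPP → (answer).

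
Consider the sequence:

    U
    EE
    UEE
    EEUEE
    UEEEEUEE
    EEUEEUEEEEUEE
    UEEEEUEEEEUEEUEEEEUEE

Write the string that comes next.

EEUEEUEEEEUEEUEEEEUEEEEUEEUEEEEUEE

Each term (from the third on) is the two preceding terms concatenated in order: term 3 = U·EE = UEE.
Continuing: EEUEEUEEEEUEE · UEEEEUEEEEUEEUEEEEUEE gives term 8.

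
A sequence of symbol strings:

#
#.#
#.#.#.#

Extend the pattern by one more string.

#.#.#.#.#.#.#.#

Every step duplicates the string with '.' between the halves.
One more doubling of #.#.#.# gives the answer.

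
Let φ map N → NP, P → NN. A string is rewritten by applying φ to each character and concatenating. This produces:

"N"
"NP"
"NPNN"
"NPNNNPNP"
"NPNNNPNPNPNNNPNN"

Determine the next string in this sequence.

Applying the rule to each of the 16 symbols of NPNNNPNPNPNNNPNN gives the pieces NP NN NP NP NP NN NP NN NP NN NP NP NP NN NP NP, which concatenate to the answer.

NPNNNPNPNPNNNPNNNPNNNPNPNPNNNPNP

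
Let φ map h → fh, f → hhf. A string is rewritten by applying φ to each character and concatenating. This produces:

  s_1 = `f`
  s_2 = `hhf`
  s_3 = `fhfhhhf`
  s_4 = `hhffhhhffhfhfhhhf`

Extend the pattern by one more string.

Rewriting the 17 symbols of hhffhhhffhfhfhhhf one by one yields fh fh hhf hhf fh fh fh hhf hhf fh hhf fh hhf fh fh fh hhf; concatenated:

fhfhhhfhhffhfhfhhhfhhffhhhffhhhffhfhfhhhf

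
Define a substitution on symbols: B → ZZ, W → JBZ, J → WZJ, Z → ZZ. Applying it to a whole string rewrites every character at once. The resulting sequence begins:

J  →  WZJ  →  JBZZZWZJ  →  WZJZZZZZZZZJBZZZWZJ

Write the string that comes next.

Replace each of the 19 characters of WZJZZZZZZZZJBZZZWZJ in place — JBZ ZZ WZJ ZZ ZZ ZZ ZZ ZZ ZZ ZZ ZZ WZJ ZZ ZZ ZZ ZZ JBZ ZZ WZJ — and concatenate.

JBZZZWZJZZZZZZZZZZZZZZZZWZJZZZZZZZZJBZZZWZJ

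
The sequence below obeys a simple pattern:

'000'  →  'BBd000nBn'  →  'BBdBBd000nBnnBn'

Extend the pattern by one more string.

Each term wraps the previous one in BBd on the left and nBn on the right.
So the next term is BBd·BBdBBd000nBnnBn·nBn.

BBdBBdBBd000nBnnBnnBn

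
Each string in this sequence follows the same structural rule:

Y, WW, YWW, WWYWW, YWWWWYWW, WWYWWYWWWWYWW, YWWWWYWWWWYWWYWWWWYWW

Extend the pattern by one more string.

WWYWWYWWWWYWWYWWWWYWWWWYWWYWWWWYWW

From term 3 onward, concatenate the second-to-last term with the last: Y·WW = YWW, WW·YWW = WWYWW, …
Continuing: WWYWWYWWWWYWW · YWWWWYWWWWYWWYWWWWYWW gives term 8.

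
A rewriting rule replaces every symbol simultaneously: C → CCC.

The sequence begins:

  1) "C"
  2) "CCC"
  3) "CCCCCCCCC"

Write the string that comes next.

CCCCCCCCCCCCCCCCCCCCCCCCCCC

Expanding CCCCCCCCC: C→CCC, C→CCC, C→CCC, C→CCC, C→CCC, C→CCC, C→CCC, C→CCC, C→CCC. Concatenated: CCC CCC CCC CCC CCC CCC CCC CCC CCC.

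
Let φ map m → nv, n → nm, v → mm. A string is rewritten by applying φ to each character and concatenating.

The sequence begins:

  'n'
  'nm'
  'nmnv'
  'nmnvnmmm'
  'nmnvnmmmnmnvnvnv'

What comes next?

nmnvnmmmnmnvnvnvnmnvnmmmnmmmnmmm

φ(nmnvnmmmnmnvnvnv) expands symbol-by-symbol to nm nv nm mm nm nv nv nv nm nv nm mm nm mm nm mm; joining the 16 pieces gives the next term.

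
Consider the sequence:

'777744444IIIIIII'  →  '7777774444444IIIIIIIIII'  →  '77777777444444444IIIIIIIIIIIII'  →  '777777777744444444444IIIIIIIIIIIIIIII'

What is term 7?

Each string has the form 7^{2n-2} 4^{2n-1} I^{3n-2}, where the shown terms are n = 3, 4, 5, 6.
At n = 9 the blocks have lengths 16, 17, 25.

777777777777777744444444444444444IIIIIIIIIIIIIIIIIIIIIIIII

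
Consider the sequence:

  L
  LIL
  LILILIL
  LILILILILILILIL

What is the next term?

s(k+1) = s(k)·I·s(k) — each term doubles the last with 'I' between the halves.
Doubling LILILILILILILIL with 'I' between the halves:

LILILILILILILILILILILILILILILIL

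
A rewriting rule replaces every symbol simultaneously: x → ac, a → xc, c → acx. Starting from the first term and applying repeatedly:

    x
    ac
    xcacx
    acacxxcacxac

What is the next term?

xcacxxcacxacacacxxcacxacxcacx

Rewriting each symbol of acacxxcacxac: a→xc, c→acx, a→xc, c→acx, x→ac, x→ac, c→acx, a→xc, c→acx, x→ac, a→xc, c→acx, which concatenates to xc acx xc acx ac ac acx xc acx ac xc acx.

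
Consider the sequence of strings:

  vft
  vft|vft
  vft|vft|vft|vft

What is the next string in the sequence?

Each string is two copies of the previous one joined by '|'.
One more doubling of vft|vft|vft|vft gives the answer.

vft|vft|vft|vft|vft|vft|vft|vft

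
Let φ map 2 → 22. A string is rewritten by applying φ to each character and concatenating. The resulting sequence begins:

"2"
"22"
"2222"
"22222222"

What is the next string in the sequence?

Apply φ to 22222222 symbol by symbol: 2→22, 2→22, 2→22, 2→22, 2→22, 2→22, 2→22, 2→22; joined: 22 22 22 22 22 22 22 22.

2222222222222222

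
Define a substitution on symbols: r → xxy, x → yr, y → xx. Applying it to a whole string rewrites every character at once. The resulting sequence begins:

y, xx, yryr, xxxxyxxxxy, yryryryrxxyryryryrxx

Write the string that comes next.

Replace each of the 20 characters of yryryryrxxyryryryrxx in place — xx xxy xx xxy xx xxy xx xxy yr yr xx xxy xx xxy xx xxy xx xxy yr yr — and concatenate.

xxxxyxxxxyxxxxyxxxxyyryrxxxxyxxxxyxxxxyxxxxyyryr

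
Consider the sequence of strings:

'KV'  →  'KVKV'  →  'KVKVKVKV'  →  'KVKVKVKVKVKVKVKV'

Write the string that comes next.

Each string is two copies of the previous one concatenated.
Doubling KVKVKVKVKVKVKVKV:

KVKVKVKVKVKVKVKVKVKVKVKVKVKVKVKV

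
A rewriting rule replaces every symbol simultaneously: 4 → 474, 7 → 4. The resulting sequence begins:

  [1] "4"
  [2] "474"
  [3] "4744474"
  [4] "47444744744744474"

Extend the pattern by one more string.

47444744744744474474447447444744744744474

Applying the rule to each of the 17 symbols of 47444744744744474 gives the pieces 474 4 474 474 474 4 474 474 4 474 474 4 474 474 474 4 474, which concatenate to the answer.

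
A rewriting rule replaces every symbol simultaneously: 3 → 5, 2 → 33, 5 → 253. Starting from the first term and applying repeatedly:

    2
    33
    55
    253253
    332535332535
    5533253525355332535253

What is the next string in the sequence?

Rewriting the 22 symbols of 5533253525355332535253 one by one yields 253 253 5 5 33 253 5 253 33 253 5 253 253 5 5 33 253 5 253 33 253 5; concatenated:

2532535533253525333253525325355332535253332535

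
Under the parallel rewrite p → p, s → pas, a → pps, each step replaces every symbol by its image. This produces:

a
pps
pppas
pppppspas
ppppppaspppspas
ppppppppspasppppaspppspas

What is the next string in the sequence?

pppppppppaspppspasppppppspasppppaspppspas

φ(ppppppppspasppppaspppspas) expands symbol-by-symbol to p p p p p p p p pas p pps pas p p p p pps pas p p p pas p pps pas; joining the 25 pieces gives the next term.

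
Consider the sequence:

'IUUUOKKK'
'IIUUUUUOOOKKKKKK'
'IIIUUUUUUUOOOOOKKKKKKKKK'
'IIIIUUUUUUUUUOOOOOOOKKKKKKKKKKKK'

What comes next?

IIIIIUUUUUUUUUUUOOOOOOOOOKKKKKKKKKKKKKKK

The n-th term is n I's then 2n+1 U's then 2n-1 O's then 3n K's (n = 1, 2, …).
Setting n = 5 gives 5, 11, 9, 15 characters in each block.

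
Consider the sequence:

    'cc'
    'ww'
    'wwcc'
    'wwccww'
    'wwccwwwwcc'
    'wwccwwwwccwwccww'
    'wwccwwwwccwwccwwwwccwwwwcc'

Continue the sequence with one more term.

This is a Fibonacci-style word recurrence s(k) = s(k−1)·s(k−2): e.g. ww·cc = wwcc.
Continuing: wwccwwwwccwwccwwwwccwwwwcc · wwccwwwwccwwccww gives term 8.

wwccwwwwccwwccwwwwccwwwwccwwccwwwwccwwccww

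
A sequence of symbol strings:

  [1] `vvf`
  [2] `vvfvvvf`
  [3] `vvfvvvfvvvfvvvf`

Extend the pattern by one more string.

vvfvvvfvvvfvvvfvvvfvvvfvvvfvvvf

s(k+1) = s(k)·v·s(k) — each term doubles the last with 'v' between the halves.
One more doubling of vvfvvvfvvvfvvvf gives the answer.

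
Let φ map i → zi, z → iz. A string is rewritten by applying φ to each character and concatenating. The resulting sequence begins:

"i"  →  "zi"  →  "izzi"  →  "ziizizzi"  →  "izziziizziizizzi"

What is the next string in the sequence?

ziizizziizziziizizziziizziizizzi

Replace each of the 16 characters of izziziizziizizzi in place — zi iz iz zi iz zi zi iz iz zi zi iz zi iz iz zi — and concatenate.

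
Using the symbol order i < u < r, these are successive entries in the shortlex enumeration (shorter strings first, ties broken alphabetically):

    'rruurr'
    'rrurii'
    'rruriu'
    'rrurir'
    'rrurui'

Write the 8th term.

rrurri

Stepping forward 3 times from rrurui: rrurui → rruruu → rrurur, then the target.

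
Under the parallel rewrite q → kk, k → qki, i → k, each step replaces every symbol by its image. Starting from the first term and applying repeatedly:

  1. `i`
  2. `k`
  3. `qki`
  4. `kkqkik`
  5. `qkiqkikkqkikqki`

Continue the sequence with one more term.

Replace each of the 15 characters of qkiqkikkqkikqki in place — kk qki k kk qki k qki qki kk qki k qki kk qki k — and concatenate.

kkqkikkkqkikqkiqkikkqkikqkikkqkik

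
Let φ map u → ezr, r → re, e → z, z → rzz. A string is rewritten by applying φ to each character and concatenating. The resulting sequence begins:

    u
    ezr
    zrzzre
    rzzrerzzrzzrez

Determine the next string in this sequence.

rerzzrzzrezrerzzrzzrerzzrzzrezrzz

φ(rzzrerzzrzzrez) expands symbol-by-symbol to re rzz rzz re z re rzz rzz re rzz rzz re z rzz; joining the 14 pieces gives the next term.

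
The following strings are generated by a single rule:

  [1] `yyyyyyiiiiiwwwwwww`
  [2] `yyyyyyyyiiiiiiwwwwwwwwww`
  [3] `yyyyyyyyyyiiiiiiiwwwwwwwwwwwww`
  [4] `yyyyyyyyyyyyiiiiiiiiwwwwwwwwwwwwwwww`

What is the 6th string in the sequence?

yyyyyyyyyyyyyyyyiiiiiiiiiiwwwwwwwwwwwwwwwwwwwwww

Term n consists of 2n+2 y's, followed by n+3 i's, followed by 3n+1 w's, where the shown terms are n = 2, 3, 4, 5.
At n = 7 the blocks have lengths 16, 10, 22.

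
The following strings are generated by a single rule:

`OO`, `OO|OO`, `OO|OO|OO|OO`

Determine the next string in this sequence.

Each string is two copies of the previous one joined by '|'.
Doubling OO|OO|OO|OO with '|' between the halves:

OO|OO|OO|OO|OO|OO|OO|OO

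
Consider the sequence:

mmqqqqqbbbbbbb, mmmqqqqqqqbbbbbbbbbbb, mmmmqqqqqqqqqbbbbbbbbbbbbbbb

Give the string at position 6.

mmmmmmmqqqqqqqqqqqqqqqbbbbbbbbbbbbbbbbbbbbbbbbbbb

The n-th term is n+1 m's then 2n+3 q's then 4n+3 b's (n = 1, 2, …).
Setting n = 6 gives 7, 15, 27 characters in each block.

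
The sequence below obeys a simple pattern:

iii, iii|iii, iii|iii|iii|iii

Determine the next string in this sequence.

Each string is two copies of the previous one joined by '|'.
One more doubling of iii|iii|iii|iii gives the answer.

iii|iii|iii|iii|iii|iii|iii|iii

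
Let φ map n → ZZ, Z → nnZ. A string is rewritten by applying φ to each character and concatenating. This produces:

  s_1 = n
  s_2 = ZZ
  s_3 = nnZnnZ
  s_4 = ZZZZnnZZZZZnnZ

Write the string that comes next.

Replace each of the 14 characters of ZZZZnnZZZZZnnZ in place — nnZ nnZ nnZ nnZ ZZ ZZ nnZ nnZ nnZ nnZ nnZ ZZ ZZ nnZ — and concatenate.

nnZnnZnnZnnZZZZZnnZnnZnnZnnZnnZZZZZnnZ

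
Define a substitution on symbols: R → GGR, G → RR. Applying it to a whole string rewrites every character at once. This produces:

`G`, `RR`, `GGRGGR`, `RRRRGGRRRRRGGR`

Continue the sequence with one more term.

φ(RRRRGGRRRRRGGR) expands symbol-by-symbol to GGR GGR GGR GGR RR RR GGR GGR GGR GGR GGR RR RR GGR; joining the 14 pieces gives the next term.

GGRGGRGGRGGRRRRRGGRGGRGGRGGRGGRRRRRGGR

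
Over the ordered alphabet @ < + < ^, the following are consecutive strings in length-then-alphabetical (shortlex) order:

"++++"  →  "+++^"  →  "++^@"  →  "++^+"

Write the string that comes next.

Treat ++^+ as a base-3 numeral over the given alphabet and add one, carrying through any trailing ^'s.

++^^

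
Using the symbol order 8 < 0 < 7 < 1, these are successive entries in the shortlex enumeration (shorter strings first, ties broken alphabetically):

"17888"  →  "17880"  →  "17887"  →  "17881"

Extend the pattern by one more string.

17808

Find the rightmost character of 17881 below 1, bump it to the next letter, and reset everything to its right to 8.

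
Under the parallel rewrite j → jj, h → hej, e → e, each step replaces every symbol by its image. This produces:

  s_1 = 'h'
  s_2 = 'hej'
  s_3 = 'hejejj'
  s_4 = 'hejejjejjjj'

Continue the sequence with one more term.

hejejjejjjjejjjjjjjj

Rewriting each symbol of hejejjejjjj: h→hej, e→e, j→jj, e→e, j→jj, j→jj, e→e, j→jj, j→jj, j→jj, j→jj, which concatenates to hej e jj e jj jj e jj jj jj jj.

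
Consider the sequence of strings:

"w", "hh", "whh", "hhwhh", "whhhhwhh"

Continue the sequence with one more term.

From term 3 onward, concatenate the second-to-last term with the last: w·hh = whh, hh·whh = hhwhh, …
The next term joins hhwhh and whhhhwhh.

hhwhhwhhhhwhh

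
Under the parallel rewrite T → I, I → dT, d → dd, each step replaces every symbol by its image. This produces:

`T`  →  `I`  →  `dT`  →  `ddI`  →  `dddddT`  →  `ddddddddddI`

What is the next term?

dddddddddddddddddddddT

Expanding ddddddddddI: d→dd, d→dd, d→dd, d→dd, d→dd, d→dd, d→dd, d→dd, d→dd, d→dd, I→dT. Concatenated: dd dd dd dd dd dd dd dd dd dd dT.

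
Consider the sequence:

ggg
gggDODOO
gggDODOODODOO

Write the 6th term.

gggDODOODODOODODOODODOODODOO

The strings grow by a fixed suffix DODOO each time.
From gggDODOODODOO, 3 further steps: gggDODOODODOO → gggDODOODODOODODOO → gggDODOODODOODODOODODOO → (answer).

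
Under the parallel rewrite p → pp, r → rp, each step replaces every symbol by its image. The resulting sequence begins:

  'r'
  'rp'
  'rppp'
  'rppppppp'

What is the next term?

Rewriting each symbol of rppppppp: r→rp, p→pp, p→pp, p→pp, p→pp, p→pp, p→pp, p→pp, which concatenates to rp pp pp pp pp pp pp pp.

rppppppppppppppp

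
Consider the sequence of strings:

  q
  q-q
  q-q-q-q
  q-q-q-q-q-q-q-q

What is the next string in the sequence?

s(k+1) = s(k)·-·s(k) — each term doubles the last with '-' between the halves.
Doubling q-q-q-q-q-q-q-q with '-' between the halves:

q-q-q-q-q-q-q-q-q-q-q-q-q-q-q-q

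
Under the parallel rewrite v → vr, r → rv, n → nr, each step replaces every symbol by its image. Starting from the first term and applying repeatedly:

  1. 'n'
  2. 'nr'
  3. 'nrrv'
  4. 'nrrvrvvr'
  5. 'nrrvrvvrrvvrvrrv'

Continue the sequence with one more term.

Rewriting the 16 symbols of nrrvrvvrrvvrvrrv one by one yields nr rv rv vr rv vr vr rv rv vr vr rv vr rv rv vr; concatenated:

nrrvrvvrrvvrvrrvrvvrvrrvvrrvrvvr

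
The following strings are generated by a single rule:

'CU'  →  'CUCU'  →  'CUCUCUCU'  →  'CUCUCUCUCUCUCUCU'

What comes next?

Each string is two copies of the previous one concatenated.
So the next term is two copies of CUCUCUCUCUCUCUCU.

CUCUCUCUCUCUCUCUCUCUCUCUCUCUCUCU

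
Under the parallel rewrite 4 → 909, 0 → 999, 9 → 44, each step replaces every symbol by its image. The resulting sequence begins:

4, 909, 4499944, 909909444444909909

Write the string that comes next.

Applying the rule to each of the 18 symbols of 909909444444909909 gives the pieces 44 999 44 44 999 44 909 909 909 909 909 909 44 999 44 44 999 44, which concatenate to the answer.

4499944449994490990990990990990944999444499944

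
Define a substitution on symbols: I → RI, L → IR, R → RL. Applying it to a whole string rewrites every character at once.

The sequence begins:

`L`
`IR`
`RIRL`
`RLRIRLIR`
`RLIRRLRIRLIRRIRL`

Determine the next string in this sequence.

RLIRRIRLRLIRRLRIRLIRRIRLRLRIRLIR

Applying the rule to each of the 16 symbols of RLIRRLRIRLIRRIRL gives the pieces RL IR RI RL RL IR RL RI RL IR RI RL RL RI RL IR, which concatenate to the answer.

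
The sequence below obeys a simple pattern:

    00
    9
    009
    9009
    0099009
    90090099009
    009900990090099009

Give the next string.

90090099009009900990090099009

Each term (from the third on) is the two preceding terms concatenated in order: term 3 = 00·9 = 009.
Continuing: 90090099009 · 009900990090099009 gives term 8.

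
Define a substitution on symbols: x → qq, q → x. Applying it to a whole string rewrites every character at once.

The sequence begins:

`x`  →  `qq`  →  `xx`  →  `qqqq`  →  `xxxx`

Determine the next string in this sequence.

qqqqqqqq

Rewriting each symbol of xxxx: x→qq, x→qq, x→qq, x→qq, which concatenates to qq qq qq qq.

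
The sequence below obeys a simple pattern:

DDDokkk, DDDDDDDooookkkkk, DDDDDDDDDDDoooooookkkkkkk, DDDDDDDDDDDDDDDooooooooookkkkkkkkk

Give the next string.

DDDDDDDDDDDDDDDDDDDoooooooooooookkkkkkkkkkk

Reading off run lengths: D runs 3, 7, 11, 15; o runs 1, 4, 7, 10; k runs 3, 5, 7, 9 — each is linear in n (n = 1, 2, …).
Setting n = 5 gives 19, 13, 11 characters in each block.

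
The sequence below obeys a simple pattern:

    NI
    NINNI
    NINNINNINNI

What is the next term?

NINNINNINNINNINNINNINNI

Every step duplicates the string with 'N' between the halves.
So the next term is two copies of NINNINNINNI with 'N' between the halves.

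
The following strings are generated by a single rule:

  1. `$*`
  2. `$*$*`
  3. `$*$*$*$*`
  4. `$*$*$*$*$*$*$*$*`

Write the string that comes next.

Every step duplicates the string.
Doubling $*$*$*$*$*$*$*$*:

$*$*$*$*$*$*$*$*$*$*$*$*$*$*$*$*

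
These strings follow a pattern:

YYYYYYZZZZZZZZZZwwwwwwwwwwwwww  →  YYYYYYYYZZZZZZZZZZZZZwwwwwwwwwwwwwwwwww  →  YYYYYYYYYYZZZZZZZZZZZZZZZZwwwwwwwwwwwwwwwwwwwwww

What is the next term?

Reading off run lengths: Y runs 6, 8, 10; Z runs 10, 13, 16; w runs 14, 18, 22 — each is linear in n, where the shown terms are n = 3, 4, 5.
At n = 6 the blocks have lengths 12, 19, 26.

YYYYYYYYYYYYZZZZZZZZZZZZZZZZZZZwwwwwwwwwwwwwwwwwwwwwwwwww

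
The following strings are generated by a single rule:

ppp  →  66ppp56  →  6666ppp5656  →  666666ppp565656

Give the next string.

s(k+1) = 66·s(k)·56, so each term gains 66 as a prefix and 56 as a suffix.
So the next term is 66·666666ppp565656·56.

66666666ppp56565656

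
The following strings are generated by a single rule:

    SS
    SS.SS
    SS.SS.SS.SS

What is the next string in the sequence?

SS.SS.SS.SS.SS.SS.SS.SS

Every step duplicates the string with '.' between the halves.
One more doubling of SS.SS.SS.SS gives the answer.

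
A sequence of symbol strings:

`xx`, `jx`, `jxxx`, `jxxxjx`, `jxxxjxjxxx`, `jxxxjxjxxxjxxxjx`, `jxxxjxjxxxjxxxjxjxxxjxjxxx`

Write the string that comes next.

From term 3 onward, concatenate the last term with the second-to-last: jx·xx = jxxx, jxxx·jx = jxxxjx, …
Continuing: jxxxjxjxxxjxxxjxjxxxjxjxxx · jxxxjxjxxxjxxxjx gives term 8.

jxxxjxjxxxjxxxjxjxxxjxjxxxjxxxjxjxxxjxxxjx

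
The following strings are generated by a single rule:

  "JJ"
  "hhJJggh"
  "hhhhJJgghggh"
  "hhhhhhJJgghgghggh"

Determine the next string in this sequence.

Every step adds hh to the front and ggh to the end of the previous string.
Applying this once more to hhhhhhJJgghgghggh:

hhhhhhhhJJgghgghgghggh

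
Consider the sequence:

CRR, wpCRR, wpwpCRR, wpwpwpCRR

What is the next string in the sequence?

Every step adds wp at the front: s(k+1) = wp·s(k).
Applying this once more to wpwpwpCRR:

wpwpwpwpCRR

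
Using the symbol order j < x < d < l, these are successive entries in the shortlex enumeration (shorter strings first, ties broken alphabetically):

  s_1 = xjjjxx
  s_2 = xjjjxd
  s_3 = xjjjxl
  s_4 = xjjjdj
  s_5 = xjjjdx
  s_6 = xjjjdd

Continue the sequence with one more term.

xjjjdl

Find the rightmost character of xjjjdd below l, bump it to the next letter, and reset everything to its right to j.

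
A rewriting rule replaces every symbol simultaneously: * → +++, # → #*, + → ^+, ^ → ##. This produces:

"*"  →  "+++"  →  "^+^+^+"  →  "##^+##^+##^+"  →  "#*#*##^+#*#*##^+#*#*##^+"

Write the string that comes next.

Rewriting the 24 symbols of #*#*##^+#*#*##^+#*#*##^+ one by one yields #* +++ #* +++ #* #* ## ^+ #* +++ #* +++ #* #* ## ^+ #* +++ #* +++ #* #* ## ^+; concatenated:

#*+++#*+++#*#*##^+#*+++#*+++#*#*##^+#*+++#*+++#*#*##^+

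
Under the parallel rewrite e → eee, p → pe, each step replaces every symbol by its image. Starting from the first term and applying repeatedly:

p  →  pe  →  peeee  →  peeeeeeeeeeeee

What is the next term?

Rewriting the 14 symbols of peeeeeeeeeeeee one by one yields pe eee eee eee eee eee eee eee eee eee eee eee eee eee; concatenated:

peeeeeeeeeeeeeeeeeeeeeeeeeeeeeeeeeeeeeeee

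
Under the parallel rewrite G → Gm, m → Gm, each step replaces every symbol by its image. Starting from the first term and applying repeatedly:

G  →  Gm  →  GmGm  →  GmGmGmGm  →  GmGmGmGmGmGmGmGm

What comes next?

Rewriting the 16 symbols of GmGmGmGmGmGmGmGm one by one yields Gm Gm Gm Gm Gm Gm Gm Gm Gm Gm Gm Gm Gm Gm Gm Gm; concatenated:

GmGmGmGmGmGmGmGmGmGmGmGmGmGmGmGm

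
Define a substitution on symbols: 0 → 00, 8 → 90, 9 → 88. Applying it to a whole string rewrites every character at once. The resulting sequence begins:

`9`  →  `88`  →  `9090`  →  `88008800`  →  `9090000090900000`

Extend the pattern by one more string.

Rewriting the 16 symbols of 9090000090900000 one by one yields 88 00 88 00 00 00 00 00 88 00 88 00 00 00 00 00; concatenated:

88008800000000008800880000000000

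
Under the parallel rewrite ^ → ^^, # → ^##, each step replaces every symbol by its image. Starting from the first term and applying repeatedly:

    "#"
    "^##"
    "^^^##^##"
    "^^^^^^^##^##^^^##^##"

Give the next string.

^^^^^^^^^^^^^^^##^##^^^##^##^^^^^^^##^##^^^##^##

Applying the rule to each of the 20 symbols of ^^^^^^^##^##^^^##^## gives the pieces ^^ ^^ ^^ ^^ ^^ ^^ ^^ ^## ^## ^^ ^## ^## ^^ ^^ ^^ ^## ^## ^^ ^## ^##, which concatenate to the answer.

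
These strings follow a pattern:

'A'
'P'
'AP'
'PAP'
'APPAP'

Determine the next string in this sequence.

PAPAPPAP

Each term (from the third on) is the two preceding terms concatenated in order: term 3 = A·P = AP.
So term 6 is PAP·APPAP.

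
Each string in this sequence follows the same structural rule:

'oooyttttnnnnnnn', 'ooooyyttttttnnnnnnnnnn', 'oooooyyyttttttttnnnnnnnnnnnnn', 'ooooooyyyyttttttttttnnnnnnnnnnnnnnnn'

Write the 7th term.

The n-th term is n+1 o's then n-1 y's then 2n t's then 3n+1 n's, where the shown terms are n = 2, 3, 4, 5.
At n = 8 the blocks have lengths 9, 7, 16, 25.

oooooooooyyyyyyyttttttttttttttttnnnnnnnnnnnnnnnnnnnnnnnnn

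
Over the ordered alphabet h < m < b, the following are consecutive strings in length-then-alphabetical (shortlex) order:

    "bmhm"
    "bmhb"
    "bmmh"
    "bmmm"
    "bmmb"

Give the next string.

Treat bmmb as a base-3 numeral over the given alphabet and add one, carrying through any trailing b's.

bmbh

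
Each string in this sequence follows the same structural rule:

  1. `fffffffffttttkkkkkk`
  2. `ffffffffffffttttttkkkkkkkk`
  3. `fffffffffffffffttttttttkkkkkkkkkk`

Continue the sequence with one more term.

Term n consists of 3n+3 f's, followed by 2n t's, followed by 2n+2 k's, where the shown terms are n = 2, 3, 4.
At n = 5 the blocks have lengths 18, 10, 12.

ffffffffffffffffffttttttttttkkkkkkkkkkkk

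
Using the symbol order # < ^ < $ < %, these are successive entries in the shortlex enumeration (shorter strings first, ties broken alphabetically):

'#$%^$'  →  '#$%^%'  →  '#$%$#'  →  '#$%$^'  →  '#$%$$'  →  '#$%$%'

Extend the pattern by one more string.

Find the rightmost character of #$%$% below %, bump it to the next letter, and reset everything to its right to #.

#$%%#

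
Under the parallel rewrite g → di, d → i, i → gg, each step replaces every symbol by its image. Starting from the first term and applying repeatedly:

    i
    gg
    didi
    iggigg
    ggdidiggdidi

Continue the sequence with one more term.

didiiggiggdidiiggigg

Apply φ to ggdidiggdidi symbol by symbol: g→di, g→di, d→i, i→gg, d→i, i→gg, g→di, g→di, d→i, i→gg, d→i, i→gg; joined: di di i gg i gg di di i gg i gg.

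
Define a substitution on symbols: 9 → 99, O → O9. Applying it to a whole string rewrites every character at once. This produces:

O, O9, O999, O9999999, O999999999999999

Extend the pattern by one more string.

Replace each of the 16 characters of O999999999999999 in place — O9 99 99 99 99 99 99 99 99 99 99 99 99 99 99 99 — and concatenate.

O9999999999999999999999999999999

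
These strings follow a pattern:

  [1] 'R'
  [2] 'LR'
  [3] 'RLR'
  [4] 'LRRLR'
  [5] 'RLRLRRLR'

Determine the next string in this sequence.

Each term (from the third on) is the two preceding terms concatenated in order: term 3 = R·LR = RLR.
So term 6 is LRRLR·RLRLRRLR.

LRRLRRLRLRRLR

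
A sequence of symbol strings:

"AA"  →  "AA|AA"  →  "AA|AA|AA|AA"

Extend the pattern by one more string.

AA|AA|AA|AA|AA|AA|AA|AA

Every step duplicates the string with '|' between the halves.
So the next term is two copies of AA|AA|AA|AA with '|' between the halves.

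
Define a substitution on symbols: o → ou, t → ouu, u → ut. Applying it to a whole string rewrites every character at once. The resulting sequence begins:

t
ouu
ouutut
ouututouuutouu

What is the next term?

Applying the rule to each of the 14 symbols of ouututouuutouu gives the pieces ou ut ut ouu ut ouu ou ut ut ut ouu ou ut ut, which concatenate to the answer.

ouututouuutouuouutututouuouutut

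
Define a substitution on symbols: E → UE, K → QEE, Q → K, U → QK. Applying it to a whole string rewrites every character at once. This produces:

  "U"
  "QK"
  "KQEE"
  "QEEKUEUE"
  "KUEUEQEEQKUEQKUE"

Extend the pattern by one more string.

Rewriting the 16 symbols of KUEUEQEEQKUEQKUE one by one yields QEE QK UE QK UE K UE UE K QEE QK UE K QEE QK UE; concatenated:

QEEQKUEQKUEKUEUEKQEEQKUEKQEEQKUE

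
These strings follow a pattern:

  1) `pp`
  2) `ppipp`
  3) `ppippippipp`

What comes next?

Every step duplicates the string with 'i' between the halves.
So the next term is two copies of ppippippipp with 'i' between the halves.

ppippippippippippippipp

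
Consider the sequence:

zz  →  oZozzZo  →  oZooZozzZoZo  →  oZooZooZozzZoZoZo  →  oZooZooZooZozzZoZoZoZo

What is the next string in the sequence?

Every step adds oZo to the front and Zo to the end of the previous string.
Applying this once more to oZooZooZooZozzZoZoZoZo:

oZooZooZooZooZozzZoZoZoZoZo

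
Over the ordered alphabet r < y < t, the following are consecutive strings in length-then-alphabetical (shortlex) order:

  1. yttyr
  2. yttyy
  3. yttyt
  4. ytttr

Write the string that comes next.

yttty

Treat ytttr as a base-3 numeral over the given alphabet and add one, carrying through any trailing t's.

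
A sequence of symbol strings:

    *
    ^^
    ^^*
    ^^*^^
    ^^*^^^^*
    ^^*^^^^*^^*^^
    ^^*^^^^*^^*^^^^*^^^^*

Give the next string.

From term 3 onward, concatenate the last term with the second-to-last: ^^·* = ^^*, ^^*·^^ = ^^*^^, …
The next term joins ^^*^^^^*^^*^^^^*^^^^* and ^^*^^^^*^^*^^.

^^*^^^^*^^*^^^^*^^^^*^^*^^^^*^^*^^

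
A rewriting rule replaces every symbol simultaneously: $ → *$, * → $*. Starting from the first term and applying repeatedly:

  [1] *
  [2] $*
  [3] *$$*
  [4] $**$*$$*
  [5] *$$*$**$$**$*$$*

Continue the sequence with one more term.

Replace each of the 16 characters of *$$*$**$$**$*$$* in place — $* *$ *$ $* *$ $* $* *$ *$ $* $* *$ $* *$ *$ $* — and concatenate.

$**$*$$**$$*$**$*$$*$**$$**$*$$*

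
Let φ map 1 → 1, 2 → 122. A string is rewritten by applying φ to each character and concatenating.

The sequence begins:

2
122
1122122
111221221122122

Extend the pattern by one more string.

Replace each of the 15 characters of 111221221122122 in place — 1 1 1 122 122 1 122 122 1 1 122 122 1 122 122 — and concatenate.

1111221221122122111221221122122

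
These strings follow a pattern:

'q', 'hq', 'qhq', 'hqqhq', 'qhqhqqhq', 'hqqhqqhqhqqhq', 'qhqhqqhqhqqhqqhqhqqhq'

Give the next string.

Each term (from the third on) is the two preceding terms concatenated in order: term 3 = q·hq = qhq.
The next term joins hqqhqqhqhqqhq and qhqhqqhqhqqhqqhqhqqhq.

hqqhqqhqhqqhqqhqhqqhqhqqhqqhqhqqhq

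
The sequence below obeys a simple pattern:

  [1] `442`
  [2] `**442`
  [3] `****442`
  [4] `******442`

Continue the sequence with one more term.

Each term is the previous one with ** prepended.
One more step from ******442 gives the answer.

********442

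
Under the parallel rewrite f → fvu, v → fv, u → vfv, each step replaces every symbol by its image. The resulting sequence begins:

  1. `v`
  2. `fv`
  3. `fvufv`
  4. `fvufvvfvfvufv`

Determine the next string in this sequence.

fvufvvfvfvufvfvfvufvfvufvvfvfvufv

φ(fvufvvfvfvufv) expands symbol-by-symbol to fvu fv vfv fvu fv fv fvu fv fvu fv vfv fvu fv; joining the 13 pieces gives the next term.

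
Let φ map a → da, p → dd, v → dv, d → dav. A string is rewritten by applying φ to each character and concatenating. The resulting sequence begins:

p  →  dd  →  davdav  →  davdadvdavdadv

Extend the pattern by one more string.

Applying the rule to each of the 14 symbols of davdadvdavdadv gives the pieces dav da dv dav da dav dv dav da dv dav da dav dv, which concatenate to the answer.

davdadvdavdadavdvdavdadvdavdadavdv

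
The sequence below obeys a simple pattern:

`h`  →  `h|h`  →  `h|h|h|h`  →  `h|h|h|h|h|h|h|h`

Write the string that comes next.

Each string is two copies of the previous one joined by '|'.
So the next term is two copies of h|h|h|h|h|h|h|h with '|' between the halves.

h|h|h|h|h|h|h|h|h|h|h|h|h|h|h|h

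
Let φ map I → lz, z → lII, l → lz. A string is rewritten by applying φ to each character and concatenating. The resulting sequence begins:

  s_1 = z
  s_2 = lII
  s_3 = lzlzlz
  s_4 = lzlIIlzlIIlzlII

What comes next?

Rewriting the 15 symbols of lzlIIlzlIIlzlII one by one yields lz lII lz lz lz lz lII lz lz lz lz lII lz lz lz; concatenated:

lzlIIlzlzlzlzlIIlzlzlzlzlIIlzlzlz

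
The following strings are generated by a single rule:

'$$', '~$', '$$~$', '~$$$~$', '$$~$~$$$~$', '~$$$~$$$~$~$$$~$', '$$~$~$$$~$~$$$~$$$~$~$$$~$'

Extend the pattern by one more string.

~$$$~$$$~$~$$$~$$$~$~$$$~$~$$$~$$$~$~$$$~$

This is a Fibonacci-style word recurrence s(k) = s(k−2)·s(k−1): e.g. $$·~$ = $$~$.
Continuing: ~$$$~$$$~$~$$$~$ · $$~$~$$$~$~$$$~$$$~$~$$$~$ gives term 8.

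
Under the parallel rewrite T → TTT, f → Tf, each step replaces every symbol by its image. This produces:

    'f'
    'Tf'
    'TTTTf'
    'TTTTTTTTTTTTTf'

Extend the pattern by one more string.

φ(TTTTTTTTTTTTTf) expands symbol-by-symbol to TTT TTT TTT TTT TTT TTT TTT TTT TTT TTT TTT TTT TTT Tf; joining the 14 pieces gives the next term.

TTTTTTTTTTTTTTTTTTTTTTTTTTTTTTTTTTTTTTTTf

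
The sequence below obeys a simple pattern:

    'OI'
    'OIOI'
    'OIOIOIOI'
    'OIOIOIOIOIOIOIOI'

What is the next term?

Each string is two copies of the previous one concatenated.
Doubling OIOIOIOIOIOIOIOI:

OIOIOIOIOIOIOIOIOIOIOIOIOIOIOIOI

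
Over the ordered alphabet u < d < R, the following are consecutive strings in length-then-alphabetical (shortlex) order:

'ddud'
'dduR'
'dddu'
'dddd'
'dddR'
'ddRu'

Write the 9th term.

Stepping forward 3 times from ddRu: ddRu → ddRd → ddRR, then the target.

dRuu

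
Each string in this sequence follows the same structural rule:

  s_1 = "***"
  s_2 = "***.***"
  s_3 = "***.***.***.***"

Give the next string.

***.***.***.***.***.***.***.***

s(k+1) = s(k)·.·s(k) — each term doubles the last with '.' between the halves.
So the next term is two copies of ***.***.***.*** with '.' between the halves.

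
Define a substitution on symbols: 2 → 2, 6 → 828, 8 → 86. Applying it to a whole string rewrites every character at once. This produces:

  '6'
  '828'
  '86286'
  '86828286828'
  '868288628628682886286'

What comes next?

8682886286868282868282868288628686828286828

Applying the rule to each of the 21 symbols of 868288628628682886286 gives the pieces 86 828 86 2 86 86 828 2 86 828 2 86 828 86 2 86 86 828 2 86 828, which concatenate to the answer.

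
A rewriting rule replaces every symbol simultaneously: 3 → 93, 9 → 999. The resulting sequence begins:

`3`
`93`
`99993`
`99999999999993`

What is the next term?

Rewriting the 14 symbols of 99999999999993 one by one yields 999 999 999 999 999 999 999 999 999 999 999 999 999 93; concatenated:

99999999999999999999999999999999999999993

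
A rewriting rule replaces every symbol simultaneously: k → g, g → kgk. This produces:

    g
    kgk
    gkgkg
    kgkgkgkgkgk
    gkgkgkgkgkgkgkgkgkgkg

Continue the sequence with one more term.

Applying the rule to each of the 21 symbols of gkgkgkgkgkgkgkgkgkgkg gives the pieces kgk g kgk g kgk g kgk g kgk g kgk g kgk g kgk g kgk g kgk g kgk, which concatenate to the answer.

kgkgkgkgkgkgkgkgkgkgkgkgkgkgkgkgkgkgkgkgkgk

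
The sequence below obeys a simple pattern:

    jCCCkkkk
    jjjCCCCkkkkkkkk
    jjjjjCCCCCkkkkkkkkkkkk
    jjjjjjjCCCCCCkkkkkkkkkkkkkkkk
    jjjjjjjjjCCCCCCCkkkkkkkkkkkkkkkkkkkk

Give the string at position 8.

jjjjjjjjjjjjjjjCCCCCCCCCCkkkkkkkkkkkkkkkkkkkkkkkkkkkkkkkk

Term n consists of 2n-1 j's, followed by n+2 C's, followed by 4n k's (n = 1, 2, …).
For term 8, n = 8, so the run lengths are 15, 10, 32.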